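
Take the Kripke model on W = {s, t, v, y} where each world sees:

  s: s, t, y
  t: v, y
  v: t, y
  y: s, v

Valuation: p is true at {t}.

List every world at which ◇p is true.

{s, v}

s: successors {s, t, y}; p there: s:F, t:T, y:F. ✓
t: successors {v, y}; p there: v:F, y:F. ✗
v: successors {t, y}; p there: t:T, y:F. ✓
y: successors {s, v}; p there: s:F, v:F. ✗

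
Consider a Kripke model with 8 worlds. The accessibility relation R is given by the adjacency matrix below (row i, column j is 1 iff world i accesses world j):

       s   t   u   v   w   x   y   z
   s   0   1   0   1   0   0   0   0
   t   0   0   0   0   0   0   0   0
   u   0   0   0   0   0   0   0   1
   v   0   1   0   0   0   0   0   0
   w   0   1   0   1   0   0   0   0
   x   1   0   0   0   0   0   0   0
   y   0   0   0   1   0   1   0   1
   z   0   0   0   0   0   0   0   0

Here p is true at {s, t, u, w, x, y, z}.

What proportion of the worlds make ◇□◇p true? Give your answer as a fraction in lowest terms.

s: successors {t, v}; □◇p there: t:T, v:F. ✓
t: no successors, so ◇□◇p fails. ✗
u: successors {z}; □◇p there: z:T. ✓
v: successors {t}; □◇p there: t:T. ✓
w: successors {t, v}; □◇p there: t:T, v:F. ✓
x: successors {s}; □◇p there: s:F. ✗
y: successors {v, x, z}; □◇p there: v:F, x:T, z:T. ✓
z: no successors, so ◇□◇p fails. ✗
That's 5 of 8 worlds, so 5/8.

5/8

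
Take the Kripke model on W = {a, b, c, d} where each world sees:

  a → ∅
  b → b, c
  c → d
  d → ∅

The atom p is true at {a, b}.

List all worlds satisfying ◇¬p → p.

{a, b, d}

a: ◇¬p is F, p is T. ✓
b: ◇¬p is T, p is T. ✓
c: ◇¬p is T, p is F. ✗
d: ◇¬p is F, p is F. ✓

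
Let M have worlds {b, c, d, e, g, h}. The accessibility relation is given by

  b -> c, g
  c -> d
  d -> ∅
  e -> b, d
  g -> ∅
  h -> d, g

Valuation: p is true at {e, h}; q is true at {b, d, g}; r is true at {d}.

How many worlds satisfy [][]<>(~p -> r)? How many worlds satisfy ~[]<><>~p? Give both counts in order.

For [][]<>(~p -> r):
b: successors {c, g}; []<>(~p -> r) there: c:F, g:T. ✗
c: successors {d}; []<>(~p -> r) there: d:T. ✓
d: no successors, so [][]<>(~p -> r) holds vacuously. ✓
e: successors {b, d}; []<>(~p -> r) there: b:F, d:T. ✗
g: no successors, so [][]<>(~p -> r) holds vacuously. ✓
h: successors {d, g}; []<>(~p -> r) there: d:T, g:T. ✓
— 4 worlds.
For ~[]<><>~p:
b: []<><>~p is F. ✓
c: []<><>~p is F. ✓
d: []<><>~p is T. ✗
e: []<><>~p is F. ✓
g: []<><>~p is T. ✗
h: []<><>~p is F. ✓
— 4 worlds.

4 and 4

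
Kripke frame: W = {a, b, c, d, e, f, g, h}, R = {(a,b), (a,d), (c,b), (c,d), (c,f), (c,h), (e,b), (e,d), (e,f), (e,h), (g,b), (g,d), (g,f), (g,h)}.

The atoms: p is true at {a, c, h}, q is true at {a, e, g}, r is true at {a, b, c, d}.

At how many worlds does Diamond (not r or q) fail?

a: successors {b, d}; not r or q there: b:F, d:F. ✗
b: no successors, so Diamond (not r or q) fails. ✗
c: successors {b, d, f, h}; not r or q there: b:F, d:F, f:T, h:T. ✓
d: no successors, so Diamond (not r or q) fails. ✗
e: successors {b, d, f, h}; not r or q there: b:F, d:F, f:T, h:T. ✓
f: no successors, so Diamond (not r or q) fails. ✗
g: successors {b, d, f, h}; not r or q there: b:F, d:F, f:T, h:T. ✓
h: no successors, so Diamond (not r or q) fails. ✗
Satisfying worlds: {c, e, g}.
So Diamond (not r or q) fails at the other 5 worlds.

5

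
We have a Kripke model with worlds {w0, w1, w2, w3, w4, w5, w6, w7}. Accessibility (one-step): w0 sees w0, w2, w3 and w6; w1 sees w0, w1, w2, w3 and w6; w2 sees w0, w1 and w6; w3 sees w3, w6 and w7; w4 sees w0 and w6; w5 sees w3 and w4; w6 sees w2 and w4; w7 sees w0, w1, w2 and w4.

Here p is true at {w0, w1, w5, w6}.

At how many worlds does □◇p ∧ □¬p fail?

w0: □◇p is F, □¬p is F. ✗
w1: □◇p is F, □¬p is F. ✗
w2: □◇p is F, □¬p is F. ✗
w3: □◇p is F, □¬p is F. ✗
w4: □◇p is F, □¬p is F. ✗
w5: □◇p is T, □¬p is T. ✓
w6: □◇p is T, □¬p is T. ✓
w7: □◇p is T, □¬p is F. ✗
Satisfying worlds: {w5, w6}.
So □◇p ∧ □¬p fails at the other 6 worlds.

6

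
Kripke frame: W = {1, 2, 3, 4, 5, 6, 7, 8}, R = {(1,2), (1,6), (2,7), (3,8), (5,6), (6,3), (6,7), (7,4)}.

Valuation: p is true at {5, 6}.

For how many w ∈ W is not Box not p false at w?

6

1: Box not p is F. ✓
2: Box not p is T. ✗
3: Box not p is T. ✗
4: Box not p is T. ✗
5: Box not p is F. ✓
6: Box not p is T. ✗
7: Box not p is T. ✗
8: Box not p is T. ✗
Satisfying worlds: {1, 5}.
So not Box not p fails at the other 6 worlds.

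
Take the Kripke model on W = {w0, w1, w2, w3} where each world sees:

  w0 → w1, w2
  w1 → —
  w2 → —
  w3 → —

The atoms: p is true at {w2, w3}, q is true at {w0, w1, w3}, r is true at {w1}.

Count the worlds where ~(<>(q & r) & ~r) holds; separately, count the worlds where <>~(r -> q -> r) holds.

For ~(<>(q & r) & ~r):
w0: <>(q & r) & ~r is T. ✗
w1: <>(q & r) & ~r is F. ✓
w2: <>(q & r) & ~r is F. ✓
w3: <>(q & r) & ~r is F. ✓
— 3 worlds.
For <>~(r -> q -> r):
w0: successors {w1, w2}; ~(r -> q -> r) there: w1:F, w2:F. ✗
w1: no successors, so <>~(r -> q -> r) fails. ✗
w2: no successors, so <>~(r -> q -> r) fails. ✗
w3: no successors, so <>~(r -> q -> r) fails. ✗
— 0 worlds.

3 and 0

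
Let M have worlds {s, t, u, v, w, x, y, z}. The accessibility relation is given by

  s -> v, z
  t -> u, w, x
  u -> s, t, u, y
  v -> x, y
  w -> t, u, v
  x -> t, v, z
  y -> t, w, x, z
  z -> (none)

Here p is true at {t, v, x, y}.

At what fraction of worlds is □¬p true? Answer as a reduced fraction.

s: successors {v, z}; ¬p there: v:F, z:T. ✗
t: successors {u, w, x}; ¬p there: u:T, w:T, x:F. ✗
u: successors {s, t, u, y}; ¬p there: s:T, t:F, u:T, y:F. ✗
v: successors {x, y}; ¬p there: x:F, y:F. ✗
w: successors {t, u, v}; ¬p there: t:F, u:T, v:F. ✗
x: successors {t, v, z}; ¬p there: t:F, v:F, z:T. ✗
y: successors {t, w, x, z}; ¬p there: t:F, w:T, x:F, z:T. ✗
z: no successors, so □¬p holds vacuously. ✓
That's 1 of 8 worlds, so 1/8.

1/8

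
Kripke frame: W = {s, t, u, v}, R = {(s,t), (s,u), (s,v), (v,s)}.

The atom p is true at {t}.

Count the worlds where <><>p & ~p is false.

s: <><>p is F, ~p is T. ✗
t: <><>p is F, ~p is F. ✗
u: <><>p is F, ~p is T. ✗
v: <><>p is T, ~p is T. ✓
Satisfying worlds: {v}.
So <><>p & ~p fails at the other 3 worlds.

3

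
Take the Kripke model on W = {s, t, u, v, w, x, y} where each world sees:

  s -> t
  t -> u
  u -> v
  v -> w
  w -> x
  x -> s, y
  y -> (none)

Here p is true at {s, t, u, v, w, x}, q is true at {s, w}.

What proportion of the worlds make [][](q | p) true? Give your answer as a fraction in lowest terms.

6/7

s: successors {t}; [](q | p) there: t:T. ✓
t: successors {u}; [](q | p) there: u:T. ✓
u: successors {v}; [](q | p) there: v:T. ✓
v: successors {w}; [](q | p) there: w:T. ✓
w: successors {x}; [](q | p) there: x:F. ✗
x: successors {s, y}; [](q | p) there: s:T, y:T. ✓
y: no successors, so [][](q | p) holds vacuously. ✓
That's 6 of 7 worlds, so 6/7.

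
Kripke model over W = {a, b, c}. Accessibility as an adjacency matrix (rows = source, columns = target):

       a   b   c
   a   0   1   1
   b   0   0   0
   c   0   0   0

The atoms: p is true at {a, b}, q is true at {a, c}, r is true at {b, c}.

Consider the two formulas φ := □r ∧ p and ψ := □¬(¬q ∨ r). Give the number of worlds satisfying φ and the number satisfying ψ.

For □r ∧ p:
a: □r is T, p is T. ✓
b: □r is T, p is T. ✓
c: □r is T, p is F. ✗
— 2 worlds.
For □¬(¬q ∨ r):
a: successors {b, c}; ¬(¬q ∨ r) there: b:F, c:F. ✗
b: no successors, so □¬(¬q ∨ r) holds vacuously. ✓
c: no successors, so □¬(¬q ∨ r) holds vacuously. ✓
— 2 worlds.

2 and 2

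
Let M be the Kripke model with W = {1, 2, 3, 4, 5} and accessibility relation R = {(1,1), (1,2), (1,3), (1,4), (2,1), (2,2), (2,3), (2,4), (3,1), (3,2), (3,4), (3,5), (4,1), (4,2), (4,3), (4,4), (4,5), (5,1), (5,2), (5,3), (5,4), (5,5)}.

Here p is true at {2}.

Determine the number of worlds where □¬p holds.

0

1: successors {1, 2, 3, 4}; ¬p there: 1:T, 2:F, 3:T, 4:T. ✗
2: successors {1, 2, 3, 4}; ¬p there: 1:T, 2:F, 3:T, 4:T. ✗
3: successors {1, 2, 4, 5}; ¬p there: 1:T, 2:F, 4:T, 5:T. ✗
4: successors {1, 2, 3, 4, 5}; ¬p there: 1:T, 2:F, 3:T, 4:T, 5:T. ✗
5: successors {1, 2, 3, 4, 5}; ¬p there: 1:T, 2:F, 3:T, 4:T, 5:T. ✗
Satisfying worlds: ∅.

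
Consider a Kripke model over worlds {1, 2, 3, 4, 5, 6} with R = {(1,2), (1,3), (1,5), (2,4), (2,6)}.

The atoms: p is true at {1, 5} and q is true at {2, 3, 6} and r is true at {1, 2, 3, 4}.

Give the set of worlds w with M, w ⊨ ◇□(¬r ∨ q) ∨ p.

{1, 2, 5}

1: ◇□(¬r ∨ q) is T, p is T. ✓
2: ◇□(¬r ∨ q) is T, p is F. ✓
3: ◇□(¬r ∨ q) is F, p is F. ✗
4: ◇□(¬r ∨ q) is F, p is F. ✗
5: ◇□(¬r ∨ q) is F, p is T. ✓
6: ◇□(¬r ∨ q) is F, p is F. ✗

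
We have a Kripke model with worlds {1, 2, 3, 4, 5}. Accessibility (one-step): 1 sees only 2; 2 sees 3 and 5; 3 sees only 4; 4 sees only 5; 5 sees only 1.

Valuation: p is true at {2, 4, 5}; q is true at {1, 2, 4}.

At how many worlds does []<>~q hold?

1: successors {2}; <>~q there: 2:T. ✓
2: successors {3, 5}; <>~q there: 3:F, 5:F. ✗
3: successors {4}; <>~q there: 4:T. ✓
4: successors {5}; <>~q there: 5:F. ✗
5: successors {1}; <>~q there: 1:F. ✗
Satisfying worlds: {1, 3}.

2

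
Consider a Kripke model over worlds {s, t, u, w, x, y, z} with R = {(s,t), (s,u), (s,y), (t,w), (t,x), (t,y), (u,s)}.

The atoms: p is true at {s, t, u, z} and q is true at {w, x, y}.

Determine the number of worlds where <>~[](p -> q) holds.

2

s: successors {t, u, y}; ~[](p -> q) there: t:F, u:T, y:F. ✓
t: successors {w, x, y}; ~[](p -> q) there: w:F, x:F, y:F. ✗
u: successors {s}; ~[](p -> q) there: s:T. ✓
w: no successors, so <>~[](p -> q) fails. ✗
x: no successors, so <>~[](p -> q) fails. ✗
y: no successors, so <>~[](p -> q) fails. ✗
z: no successors, so <>~[](p -> q) fails. ✗
Satisfying worlds: {s, u}.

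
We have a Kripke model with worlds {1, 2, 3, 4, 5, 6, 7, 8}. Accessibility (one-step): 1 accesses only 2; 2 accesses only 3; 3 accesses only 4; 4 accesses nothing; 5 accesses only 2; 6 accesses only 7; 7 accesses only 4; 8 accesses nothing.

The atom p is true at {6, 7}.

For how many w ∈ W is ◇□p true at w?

2

1: successors {2}; □p there: 2:F. ✗
2: successors {3}; □p there: 3:F. ✗
3: successors {4}; □p there: 4:T. ✓
4: no successors, so ◇□p fails. ✗
5: successors {2}; □p there: 2:F. ✗
6: successors {7}; □p there: 7:F. ✗
7: successors {4}; □p there: 4:T. ✓
8: no successors, so ◇□p fails. ✗
Satisfying worlds: {3, 7}.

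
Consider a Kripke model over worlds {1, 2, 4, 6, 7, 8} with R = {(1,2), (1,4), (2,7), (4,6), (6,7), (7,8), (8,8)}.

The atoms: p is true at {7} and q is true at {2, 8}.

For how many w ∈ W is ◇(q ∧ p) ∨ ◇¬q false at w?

1: ◇(q ∧ p) is F, ◇¬q is T. ✓
2: ◇(q ∧ p) is F, ◇¬q is T. ✓
4: ◇(q ∧ p) is F, ◇¬q is T. ✓
6: ◇(q ∧ p) is F, ◇¬q is T. ✓
7: ◇(q ∧ p) is F, ◇¬q is F. ✗
8: ◇(q ∧ p) is F, ◇¬q is F. ✗
Satisfying worlds: {1, 2, 4, 6}.
So ◇(q ∧ p) ∨ ◇¬q fails at the other 2 worlds.

2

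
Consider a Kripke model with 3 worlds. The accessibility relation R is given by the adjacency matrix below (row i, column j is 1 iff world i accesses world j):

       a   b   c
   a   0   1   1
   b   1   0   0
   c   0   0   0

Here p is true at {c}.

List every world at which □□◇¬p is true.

a: successors {b, c}; □◇¬p there: b:T, c:T. ✓
b: successors {a}; □◇¬p there: a:F. ✗
c: no successors, so □□◇¬p holds vacuously. ✓

{a, c}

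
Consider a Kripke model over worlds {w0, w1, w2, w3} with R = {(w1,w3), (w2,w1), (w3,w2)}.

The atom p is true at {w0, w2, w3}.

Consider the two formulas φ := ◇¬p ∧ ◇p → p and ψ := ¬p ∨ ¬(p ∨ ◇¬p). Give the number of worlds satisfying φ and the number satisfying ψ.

4 and 1

For ◇¬p ∧ ◇p → p:
w0: ◇¬p ∧ ◇p is F, p is T. ✓
w1: ◇¬p ∧ ◇p is F, p is F. ✓
w2: ◇¬p ∧ ◇p is F, p is T. ✓
w3: ◇¬p ∧ ◇p is F, p is T. ✓
— 4 worlds.
For ¬p ∨ ¬(p ∨ ◇¬p):
w0: ¬p is F, ¬(p ∨ ◇¬p) is F. ✗
w1: ¬p is T, ¬(p ∨ ◇¬p) is T. ✓
w2: ¬p is F, ¬(p ∨ ◇¬p) is F. ✗
w3: ¬p is F, ¬(p ∨ ◇¬p) is F. ✗
— 1 world.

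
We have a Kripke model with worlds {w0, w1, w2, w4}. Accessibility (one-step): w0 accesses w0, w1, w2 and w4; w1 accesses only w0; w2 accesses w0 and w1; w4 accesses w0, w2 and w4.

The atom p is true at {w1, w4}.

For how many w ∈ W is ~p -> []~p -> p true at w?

4

w0: ~p is T, []~p -> p is T. ✓
w1: ~p is F, []~p -> p is T. ✓
w2: ~p is T, []~p -> p is T. ✓
w4: ~p is F, []~p -> p is T. ✓
Satisfying worlds: {w0, w1, w2, w4}.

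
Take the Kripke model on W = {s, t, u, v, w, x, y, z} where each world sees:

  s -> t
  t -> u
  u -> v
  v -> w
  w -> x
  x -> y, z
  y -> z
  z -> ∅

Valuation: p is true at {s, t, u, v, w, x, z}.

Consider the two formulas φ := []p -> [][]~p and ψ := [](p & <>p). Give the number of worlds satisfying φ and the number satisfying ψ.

3 and 6

For []p -> [][]~p:
s: []p is T, [][]~p is F. ✗
t: []p is T, [][]~p is F. ✗
u: []p is T, [][]~p is F. ✗
v: []p is T, [][]~p is F. ✗
w: []p is T, [][]~p is F. ✗
x: []p is F, [][]~p is F. ✓
y: []p is T, [][]~p is T. ✓
z: []p is T, [][]~p is T. ✓
— 3 worlds.
For [](p & <>p):
s: successors {t}; p & <>p there: t:T. ✓
t: successors {u}; p & <>p there: u:T. ✓
u: successors {v}; p & <>p there: v:T. ✓
v: successors {w}; p & <>p there: w:T. ✓
w: successors {x}; p & <>p there: x:T. ✓
x: successors {y, z}; p & <>p there: y:F, z:F. ✗
y: successors {z}; p & <>p there: z:F. ✗
z: no successors, so [](p & <>p) holds vacuously. ✓
— 6 worlds.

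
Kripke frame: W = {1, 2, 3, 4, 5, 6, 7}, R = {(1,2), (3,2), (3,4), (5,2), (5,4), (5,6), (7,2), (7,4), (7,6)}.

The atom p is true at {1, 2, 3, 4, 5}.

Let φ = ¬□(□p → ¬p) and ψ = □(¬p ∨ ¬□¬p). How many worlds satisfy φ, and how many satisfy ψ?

For ¬□(□p → ¬p):
1: □(□p → ¬p) is F. ✓
2: □(□p → ¬p) is T. ✗
3: □(□p → ¬p) is F. ✓
4: □(□p → ¬p) is T. ✗
5: □(□p → ¬p) is F. ✓
6: □(□p → ¬p) is T. ✗
7: □(□p → ¬p) is F. ✓
— 4 worlds.
For □(¬p ∨ ¬□¬p):
1: successors {2}; ¬p ∨ ¬□¬p there: 2:F. ✗
2: no successors, so □(¬p ∨ ¬□¬p) holds vacuously. ✓
3: successors {2, 4}; ¬p ∨ ¬□¬p there: 2:F, 4:F. ✗
4: no successors, so □(¬p ∨ ¬□¬p) holds vacuously. ✓
5: successors {2, 4, 6}; ¬p ∨ ¬□¬p there: 2:F, 4:F, 6:T. ✗
6: no successors, so □(¬p ∨ ¬□¬p) holds vacuously. ✓
7: successors {2, 4, 6}; ¬p ∨ ¬□¬p there: 2:F, 4:F, 6:T. ✗
— 3 worlds.

4 and 3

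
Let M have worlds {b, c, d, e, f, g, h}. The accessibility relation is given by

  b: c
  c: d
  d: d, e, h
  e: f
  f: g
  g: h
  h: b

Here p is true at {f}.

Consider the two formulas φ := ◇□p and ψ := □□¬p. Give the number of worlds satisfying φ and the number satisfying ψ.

For ◇□p:
b: successors {c}; □p there: c:F. ✗
c: successors {d}; □p there: d:F. ✗
d: successors {d, e, h}; □p there: d:F, e:T, h:F. ✓
e: successors {f}; □p there: f:F. ✗
f: successors {g}; □p there: g:F. ✗
g: successors {h}; □p there: h:F. ✗
h: successors {b}; □p there: b:F. ✗
— 1 world.
For □□¬p:
b: successors {c}; □¬p there: c:T. ✓
c: successors {d}; □¬p there: d:T. ✓
d: successors {d, e, h}; □¬p there: d:T, e:F, h:T. ✗
e: successors {f}; □¬p there: f:T. ✓
f: successors {g}; □¬p there: g:T. ✓
g: successors {h}; □¬p there: h:T. ✓
h: successors {b}; □¬p there: b:T. ✓
— 6 worlds.

1 and 6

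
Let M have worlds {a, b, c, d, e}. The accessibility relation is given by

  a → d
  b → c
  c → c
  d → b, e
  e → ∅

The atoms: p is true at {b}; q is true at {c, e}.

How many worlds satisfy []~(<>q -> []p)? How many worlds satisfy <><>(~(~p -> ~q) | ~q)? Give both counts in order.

4 and 4

For []~(<>q -> []p):
a: successors {d}; ~(<>q -> []p) there: d:T. ✓
b: successors {c}; ~(<>q -> []p) there: c:T. ✓
c: successors {c}; ~(<>q -> []p) there: c:T. ✓
d: successors {b, e}; ~(<>q -> []p) there: b:T, e:F. ✗
e: no successors, so []~(<>q -> []p) holds vacuously. ✓
— 4 worlds.
For <><>(~(~p -> ~q) | ~q):
a: successors {d}; <>(~(~p -> ~q) | ~q) there: d:T. ✓
b: successors {c}; <>(~(~p -> ~q) | ~q) there: c:T. ✓
c: successors {c}; <>(~(~p -> ~q) | ~q) there: c:T. ✓
d: successors {b, e}; <>(~(~p -> ~q) | ~q) there: b:T, e:F. ✓
e: no successors, so <><>(~(~p -> ~q) | ~q) fails. ✗
— 4 worlds.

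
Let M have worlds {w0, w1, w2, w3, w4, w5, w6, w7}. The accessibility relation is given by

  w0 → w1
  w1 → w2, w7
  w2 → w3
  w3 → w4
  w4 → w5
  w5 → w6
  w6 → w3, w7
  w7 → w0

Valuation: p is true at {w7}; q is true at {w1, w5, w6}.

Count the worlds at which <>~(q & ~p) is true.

5

w0: successors {w1}; ~(q & ~p) there: w1:F. ✗
w1: successors {w2, w7}; ~(q & ~p) there: w2:T, w7:T. ✓
w2: successors {w3}; ~(q & ~p) there: w3:T. ✓
w3: successors {w4}; ~(q & ~p) there: w4:T. ✓
w4: successors {w5}; ~(q & ~p) there: w5:F. ✗
w5: successors {w6}; ~(q & ~p) there: w6:F. ✗
w6: successors {w3, w7}; ~(q & ~p) there: w3:T, w7:T. ✓
w7: successors {w0}; ~(q & ~p) there: w0:T. ✓
Satisfying worlds: {w1, w2, w3, w6, w7}.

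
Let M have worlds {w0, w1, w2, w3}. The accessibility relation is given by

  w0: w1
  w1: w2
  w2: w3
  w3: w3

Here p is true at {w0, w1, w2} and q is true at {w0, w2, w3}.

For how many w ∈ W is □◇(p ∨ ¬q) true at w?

1

w0: successors {w1}; ◇(p ∨ ¬q) there: w1:T. ✓
w1: successors {w2}; ◇(p ∨ ¬q) there: w2:F. ✗
w2: successors {w3}; ◇(p ∨ ¬q) there: w3:F. ✗
w3: successors {w3}; ◇(p ∨ ¬q) there: w3:F. ✗
Satisfying worlds: {w0}.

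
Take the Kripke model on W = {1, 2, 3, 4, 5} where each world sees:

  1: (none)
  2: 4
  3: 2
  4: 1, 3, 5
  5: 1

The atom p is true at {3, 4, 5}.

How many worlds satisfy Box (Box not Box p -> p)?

1: no successors, so Box (Box not Box p -> p) holds vacuously. ✓
2: successors {4}; Box not Box p -> p there: 4:T. ✓
3: successors {2}; Box not Box p -> p there: 2:F. ✗
4: successors {1, 3, 5}; Box not Box p -> p there: 1:F, 3:T, 5:T. ✗
5: successors {1}; Box not Box p -> p there: 1:F. ✗
Satisfying worlds: {1, 2}.

2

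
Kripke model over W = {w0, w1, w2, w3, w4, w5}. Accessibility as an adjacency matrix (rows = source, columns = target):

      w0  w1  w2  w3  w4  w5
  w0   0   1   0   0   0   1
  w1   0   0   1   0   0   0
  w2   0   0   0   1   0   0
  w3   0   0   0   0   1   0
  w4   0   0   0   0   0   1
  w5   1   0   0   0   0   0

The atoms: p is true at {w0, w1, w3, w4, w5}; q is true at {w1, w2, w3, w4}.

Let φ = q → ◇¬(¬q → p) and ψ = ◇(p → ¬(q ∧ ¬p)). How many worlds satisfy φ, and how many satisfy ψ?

For q → ◇¬(¬q → p):
w0: q is F, ◇¬(¬q → p) is F. ✓
w1: q is T, ◇¬(¬q → p) is F. ✗
w2: q is T, ◇¬(¬q → p) is F. ✗
w3: q is T, ◇¬(¬q → p) is F. ✗
w4: q is T, ◇¬(¬q → p) is F. ✗
w5: q is F, ◇¬(¬q → p) is F. ✓
— 2 worlds.
For ◇(p → ¬(q ∧ ¬p)):
w0: successors {w1, w5}; p → ¬(q ∧ ¬p) there: w1:T, w5:T. ✓
w1: successors {w2}; p → ¬(q ∧ ¬p) there: w2:T. ✓
w2: successors {w3}; p → ¬(q ∧ ¬p) there: w3:T. ✓
w3: successors {w4}; p → ¬(q ∧ ¬p) there: w4:T. ✓
w4: successors {w5}; p → ¬(q ∧ ¬p) there: w5:T. ✓
w5: successors {w0}; p → ¬(q ∧ ¬p) there: w0:T. ✓
— 6 worlds.

2 and 6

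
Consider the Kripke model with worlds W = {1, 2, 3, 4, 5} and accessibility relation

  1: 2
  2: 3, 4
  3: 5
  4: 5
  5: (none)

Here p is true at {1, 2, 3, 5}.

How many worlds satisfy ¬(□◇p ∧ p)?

1: □◇p ∧ p is T. ✗
2: □◇p ∧ p is T. ✗
3: □◇p ∧ p is F. ✓
4: □◇p ∧ p is F. ✓
5: □◇p ∧ p is T. ✗
Satisfying worlds: {3, 4}.

2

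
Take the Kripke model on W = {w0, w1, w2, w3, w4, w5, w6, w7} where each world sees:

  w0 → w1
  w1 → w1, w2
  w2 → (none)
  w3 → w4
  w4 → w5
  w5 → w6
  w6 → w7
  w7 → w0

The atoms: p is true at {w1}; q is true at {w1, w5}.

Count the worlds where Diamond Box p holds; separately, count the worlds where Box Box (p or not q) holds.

2 and 7

For Diamond Box p:
w0: successors {w1}; Box p there: w1:F. ✗
w1: successors {w1, w2}; Box p there: w1:F, w2:T. ✓
w2: no successors, so Diamond Box p fails. ✗
w3: successors {w4}; Box p there: w4:F. ✗
w4: successors {w5}; Box p there: w5:F. ✗
w5: successors {w6}; Box p there: w6:F. ✗
w6: successors {w7}; Box p there: w7:F. ✗
w7: successors {w0}; Box p there: w0:T. ✓
— 2 worlds.
For Box Box (p or not q):
w0: successors {w1}; Box (p or not q) there: w1:T. ✓
w1: successors {w1, w2}; Box (p or not q) there: w1:T, w2:T. ✓
w2: no successors, so Box Box (p or not q) holds vacuously. ✓
w3: successors {w4}; Box (p or not q) there: w4:F. ✗
w4: successors {w5}; Box (p or not q) there: w5:T. ✓
w5: successors {w6}; Box (p or not q) there: w6:T. ✓
w6: successors {w7}; Box (p or not q) there: w7:T. ✓
w7: successors {w0}; Box (p or not q) there: w0:T. ✓
— 7 worlds.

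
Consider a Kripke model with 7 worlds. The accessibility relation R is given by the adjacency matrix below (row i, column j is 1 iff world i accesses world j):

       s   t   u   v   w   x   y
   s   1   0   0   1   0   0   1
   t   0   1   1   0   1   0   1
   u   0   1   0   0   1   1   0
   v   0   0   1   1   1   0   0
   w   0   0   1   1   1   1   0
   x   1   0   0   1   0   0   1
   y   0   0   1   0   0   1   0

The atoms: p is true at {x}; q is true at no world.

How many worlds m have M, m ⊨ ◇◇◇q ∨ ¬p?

6

s: ◇◇◇q is F, ¬p is T. ✓
t: ◇◇◇q is F, ¬p is T. ✓
u: ◇◇◇q is F, ¬p is T. ✓
v: ◇◇◇q is F, ¬p is T. ✓
w: ◇◇◇q is F, ¬p is T. ✓
x: ◇◇◇q is F, ¬p is F. ✗
y: ◇◇◇q is F, ¬p is T. ✓
Satisfying worlds: {s, t, u, v, w, y}.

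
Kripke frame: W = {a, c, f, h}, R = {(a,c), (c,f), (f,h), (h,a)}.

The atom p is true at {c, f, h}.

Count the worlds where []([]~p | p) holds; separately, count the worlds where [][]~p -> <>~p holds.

3 and 3

For []([]~p | p):
a: successors {c}; []~p | p there: c:T. ✓
c: successors {f}; []~p | p there: f:T. ✓
f: successors {h}; []~p | p there: h:T. ✓
h: successors {a}; []~p | p there: a:F. ✗
— 3 worlds.
For [][]~p -> <>~p:
a: [][]~p is F, <>~p is F. ✓
c: [][]~p is F, <>~p is F. ✓
f: [][]~p is T, <>~p is F. ✗
h: [][]~p is F, <>~p is T. ✓
— 3 worlds.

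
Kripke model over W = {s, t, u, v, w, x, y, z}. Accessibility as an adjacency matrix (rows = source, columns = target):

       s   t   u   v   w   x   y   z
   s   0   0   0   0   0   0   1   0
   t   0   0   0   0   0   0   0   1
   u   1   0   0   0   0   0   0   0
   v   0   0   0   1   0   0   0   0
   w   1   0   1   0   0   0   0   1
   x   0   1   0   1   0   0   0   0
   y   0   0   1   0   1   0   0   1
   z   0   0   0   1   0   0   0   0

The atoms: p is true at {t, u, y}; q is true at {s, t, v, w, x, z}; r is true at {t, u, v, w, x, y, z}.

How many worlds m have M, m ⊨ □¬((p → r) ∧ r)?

s: successors {y}; ¬((p → r) ∧ r) there: y:F. ✗
t: successors {z}; ¬((p → r) ∧ r) there: z:F. ✗
u: successors {s}; ¬((p → r) ∧ r) there: s:T. ✓
v: successors {v}; ¬((p → r) ∧ r) there: v:F. ✗
w: successors {s, u, z}; ¬((p → r) ∧ r) there: s:T, u:F, z:F. ✗
x: successors {t, v}; ¬((p → r) ∧ r) there: t:F, v:F. ✗
y: successors {u, w, z}; ¬((p → r) ∧ r) there: u:F, w:F, z:F. ✗
z: successors {v}; ¬((p → r) ∧ r) there: v:F. ✗
Satisfying worlds: {u}.

1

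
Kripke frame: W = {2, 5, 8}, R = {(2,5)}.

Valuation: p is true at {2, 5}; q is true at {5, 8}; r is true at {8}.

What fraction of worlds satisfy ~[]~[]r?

1/3

2: []~[]r is F. ✓
5: []~[]r is T. ✗
8: []~[]r is T. ✗
That's 1 of 3 worlds, so 1/3.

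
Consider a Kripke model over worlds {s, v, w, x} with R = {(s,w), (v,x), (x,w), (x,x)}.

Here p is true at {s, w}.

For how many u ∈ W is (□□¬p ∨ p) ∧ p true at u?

2

s: □□¬p ∨ p is T, p is T. ✓
v: □□¬p ∨ p is F, p is F. ✗
w: □□¬p ∨ p is T, p is T. ✓
x: □□¬p ∨ p is F, p is F. ✗
Satisfying worlds: {s, w}.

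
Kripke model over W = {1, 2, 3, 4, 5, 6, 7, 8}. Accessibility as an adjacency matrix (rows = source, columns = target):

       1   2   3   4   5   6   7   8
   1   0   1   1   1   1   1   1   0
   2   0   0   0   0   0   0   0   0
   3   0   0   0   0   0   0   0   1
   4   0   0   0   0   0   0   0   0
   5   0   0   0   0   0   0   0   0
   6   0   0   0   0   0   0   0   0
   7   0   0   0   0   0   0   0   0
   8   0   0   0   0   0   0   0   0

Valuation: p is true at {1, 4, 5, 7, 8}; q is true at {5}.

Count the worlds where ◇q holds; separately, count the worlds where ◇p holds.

1 and 2

For ◇q:
1: successors {2, 3, 4, 5, 6, 7}; q there: 2:F, 3:F, 4:F, 5:T, 6:F, 7:F. ✓
2: no successors, so ◇q fails. ✗
3: successors {8}; q there: 8:F. ✗
4: no successors, so ◇q fails. ✗
5: no successors, so ◇q fails. ✗
6: no successors, so ◇q fails. ✗
7: no successors, so ◇q fails. ✗
8: no successors, so ◇q fails. ✗
— 1 world.
For ◇p:
1: successors {2, 3, 4, 5, 6, 7}; p there: 2:F, 3:F, 4:T, 5:T, 6:F, 7:T. ✓
2: no successors, so ◇p fails. ✗
3: successors {8}; p there: 8:T. ✓
4: no successors, so ◇p fails. ✗
5: no successors, so ◇p fails. ✗
6: no successors, so ◇p fails. ✗
7: no successors, so ◇p fails. ✗
8: no successors, so ◇p fails. ✗
— 2 worlds.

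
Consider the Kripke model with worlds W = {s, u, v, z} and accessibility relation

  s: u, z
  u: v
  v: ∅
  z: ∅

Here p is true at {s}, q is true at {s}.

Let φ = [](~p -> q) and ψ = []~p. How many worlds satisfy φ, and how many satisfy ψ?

For [](~p -> q):
s: successors {u, z}; ~p -> q there: u:F, z:F. ✗
u: successors {v}; ~p -> q there: v:F. ✗
v: no successors, so [](~p -> q) holds vacuously. ✓
z: no successors, so [](~p -> q) holds vacuously. ✓
— 2 worlds.
For []~p:
s: successors {u, z}; ~p there: u:T, z:T. ✓
u: successors {v}; ~p there: v:T. ✓
v: no successors, so []~p holds vacuously. ✓
z: no successors, so []~p holds vacuously. ✓
— 4 worlds.

2 and 4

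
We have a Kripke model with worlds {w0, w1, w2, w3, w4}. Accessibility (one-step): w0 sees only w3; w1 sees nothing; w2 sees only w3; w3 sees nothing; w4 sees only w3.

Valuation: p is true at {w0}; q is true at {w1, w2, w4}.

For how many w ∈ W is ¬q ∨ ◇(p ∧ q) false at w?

w0: ¬q is T, ◇(p ∧ q) is F. ✓
w1: ¬q is F, ◇(p ∧ q) is F. ✗
w2: ¬q is F, ◇(p ∧ q) is F. ✗
w3: ¬q is T, ◇(p ∧ q) is F. ✓
w4: ¬q is F, ◇(p ∧ q) is F. ✗
Satisfying worlds: {w0, w3}.
So ¬q ∨ ◇(p ∧ q) fails at the other 3 worlds.

3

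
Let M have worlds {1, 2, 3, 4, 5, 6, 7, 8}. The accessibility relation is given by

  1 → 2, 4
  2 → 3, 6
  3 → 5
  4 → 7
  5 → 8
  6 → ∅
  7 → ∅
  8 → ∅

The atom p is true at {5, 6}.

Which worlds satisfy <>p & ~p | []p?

{2, 3, 6, 7, 8}

1: <>p & ~p is F, []p is F. ✗
2: <>p & ~p is T, []p is F. ✓
3: <>p & ~p is T, []p is T. ✓
4: <>p & ~p is F, []p is F. ✗
5: <>p & ~p is F, []p is F. ✗
6: <>p & ~p is F, []p is T. ✓
7: <>p & ~p is F, []p is T. ✓
8: <>p & ~p is F, []p is T. ✓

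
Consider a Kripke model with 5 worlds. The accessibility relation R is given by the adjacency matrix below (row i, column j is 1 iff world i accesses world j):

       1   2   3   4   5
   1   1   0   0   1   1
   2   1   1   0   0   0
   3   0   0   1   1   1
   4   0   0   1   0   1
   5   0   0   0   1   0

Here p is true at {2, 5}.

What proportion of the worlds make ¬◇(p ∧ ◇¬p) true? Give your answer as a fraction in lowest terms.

1: ◇(p ∧ ◇¬p) is T. ✗
2: ◇(p ∧ ◇¬p) is T. ✗
3: ◇(p ∧ ◇¬p) is T. ✗
4: ◇(p ∧ ◇¬p) is T. ✗
5: ◇(p ∧ ◇¬p) is F. ✓
That's 1 of 5 worlds, so 1/5.

1/5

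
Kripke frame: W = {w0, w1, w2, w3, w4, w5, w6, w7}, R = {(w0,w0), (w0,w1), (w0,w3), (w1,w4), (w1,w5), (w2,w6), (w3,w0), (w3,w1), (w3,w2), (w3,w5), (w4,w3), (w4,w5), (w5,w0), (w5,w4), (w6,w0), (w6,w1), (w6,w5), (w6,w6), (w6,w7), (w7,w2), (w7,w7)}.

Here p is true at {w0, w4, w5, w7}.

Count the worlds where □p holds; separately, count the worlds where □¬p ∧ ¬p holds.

For □p:
w0: successors {w0, w1, w3}; p there: w0:T, w1:F, w3:F. ✗
w1: successors {w4, w5}; p there: w4:T, w5:T. ✓
w2: successors {w6}; p there: w6:F. ✗
w3: successors {w0, w1, w2, w5}; p there: w0:T, w1:F, w2:F, w5:T. ✗
w4: successors {w3, w5}; p there: w3:F, w5:T. ✗
w5: successors {w0, w4}; p there: w0:T, w4:T. ✓
w6: successors {w0, w1, w5, w6, w7}; p there: w0:T, w1:F, w5:T, w6:F, w7:T. ✗
w7: successors {w2, w7}; p there: w2:F, w7:T. ✗
— 2 worlds.
For □¬p ∧ ¬p:
w0: □¬p is F, ¬p is F. ✗
w1: □¬p is F, ¬p is T. ✗
w2: □¬p is T, ¬p is T. ✓
w3: □¬p is F, ¬p is T. ✗
w4: □¬p is F, ¬p is F. ✗
w5: □¬p is F, ¬p is F. ✗
w6: □¬p is F, ¬p is T. ✗
w7: □¬p is F, ¬p is F. ✗
— 1 world.

2 and 1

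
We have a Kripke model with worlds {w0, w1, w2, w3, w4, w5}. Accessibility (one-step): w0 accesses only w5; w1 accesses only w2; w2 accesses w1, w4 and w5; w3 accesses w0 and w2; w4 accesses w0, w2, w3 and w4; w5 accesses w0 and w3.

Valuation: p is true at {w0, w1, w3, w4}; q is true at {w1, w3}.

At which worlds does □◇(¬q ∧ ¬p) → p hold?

w0: □◇(¬q ∧ ¬p) is F, p is T. ✓
w1: □◇(¬q ∧ ¬p) is T, p is T. ✓
w2: □◇(¬q ∧ ¬p) is F, p is F. ✓
w3: □◇(¬q ∧ ¬p) is T, p is T. ✓
w4: □◇(¬q ∧ ¬p) is T, p is T. ✓
w5: □◇(¬q ∧ ¬p) is T, p is F. ✗

{w0, w1, w2, w3, w4}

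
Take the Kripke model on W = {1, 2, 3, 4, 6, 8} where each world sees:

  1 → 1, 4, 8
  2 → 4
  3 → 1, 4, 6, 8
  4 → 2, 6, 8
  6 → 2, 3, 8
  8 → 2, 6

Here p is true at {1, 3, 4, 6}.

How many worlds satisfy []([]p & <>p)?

0

1: successors {1, 4, 8}; []p & <>p there: 1:F, 4:F, 8:F. ✗
2: successors {4}; []p & <>p there: 4:F. ✗
3: successors {1, 4, 6, 8}; []p & <>p there: 1:F, 4:F, 6:F, 8:F. ✗
4: successors {2, 6, 8}; []p & <>p there: 2:T, 6:F, 8:F. ✗
6: successors {2, 3, 8}; []p & <>p there: 2:T, 3:F, 8:F. ✗
8: successors {2, 6}; []p & <>p there: 2:T, 6:F. ✗
Satisfying worlds: ∅.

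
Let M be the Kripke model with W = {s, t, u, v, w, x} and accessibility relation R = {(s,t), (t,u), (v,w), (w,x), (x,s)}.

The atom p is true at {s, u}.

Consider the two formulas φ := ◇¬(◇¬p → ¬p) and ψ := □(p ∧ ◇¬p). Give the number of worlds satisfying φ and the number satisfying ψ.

1 and 2

For ◇¬(◇¬p → ¬p):
s: successors {t}; ¬(◇¬p → ¬p) there: t:F. ✗
t: successors {u}; ¬(◇¬p → ¬p) there: u:F. ✗
u: no successors, so ◇¬(◇¬p → ¬p) fails. ✗
v: successors {w}; ¬(◇¬p → ¬p) there: w:F. ✗
w: successors {x}; ¬(◇¬p → ¬p) there: x:F. ✗
x: successors {s}; ¬(◇¬p → ¬p) there: s:T. ✓
— 1 world.
For □(p ∧ ◇¬p):
s: successors {t}; p ∧ ◇¬p there: t:F. ✗
t: successors {u}; p ∧ ◇¬p there: u:F. ✗
u: no successors, so □(p ∧ ◇¬p) holds vacuously. ✓
v: successors {w}; p ∧ ◇¬p there: w:F. ✗
w: successors {x}; p ∧ ◇¬p there: x:F. ✗
x: successors {s}; p ∧ ◇¬p there: s:T. ✓
— 2 worlds.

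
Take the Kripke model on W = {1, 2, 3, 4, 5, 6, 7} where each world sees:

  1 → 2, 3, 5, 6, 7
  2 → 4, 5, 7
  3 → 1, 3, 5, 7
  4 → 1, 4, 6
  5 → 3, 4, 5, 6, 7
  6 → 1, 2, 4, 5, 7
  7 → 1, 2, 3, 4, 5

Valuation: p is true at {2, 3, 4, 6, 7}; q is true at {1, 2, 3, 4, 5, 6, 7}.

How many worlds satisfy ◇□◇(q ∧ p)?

1: successors {2, 3, 5, 6, 7}; □◇(q ∧ p) there: 2:T, 3:T, 5:T, 6:T, 7:T. ✓
2: successors {4, 5, 7}; □◇(q ∧ p) there: 4:T, 5:T, 7:T. ✓
3: successors {1, 3, 5, 7}; □◇(q ∧ p) there: 1:T, 3:T, 5:T, 7:T. ✓
4: successors {1, 4, 6}; □◇(q ∧ p) there: 1:T, 4:T, 6:T. ✓
5: successors {3, 4, 5, 6, 7}; □◇(q ∧ p) there: 3:T, 4:T, 5:T, 6:T, 7:T. ✓
6: successors {1, 2, 4, 5, 7}; □◇(q ∧ p) there: 1:T, 2:T, 4:T, 5:T, 7:T. ✓
7: successors {1, 2, 3, 4, 5}; □◇(q ∧ p) there: 1:T, 2:T, 3:T, 4:T, 5:T. ✓
Satisfying worlds: {1, 2, 3, 4, 5, 6, 7}.

7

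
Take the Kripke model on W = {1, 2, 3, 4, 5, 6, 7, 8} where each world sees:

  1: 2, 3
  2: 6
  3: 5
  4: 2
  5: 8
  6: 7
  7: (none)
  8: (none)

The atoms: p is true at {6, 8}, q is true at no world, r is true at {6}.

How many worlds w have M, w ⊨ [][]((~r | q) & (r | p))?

5

1: successors {2, 3}; []((~r | q) & (r | p)) there: 2:F, 3:F. ✗
2: successors {6}; []((~r | q) & (r | p)) there: 6:F. ✗
3: successors {5}; []((~r | q) & (r | p)) there: 5:T. ✓
4: successors {2}; []((~r | q) & (r | p)) there: 2:F. ✗
5: successors {8}; []((~r | q) & (r | p)) there: 8:T. ✓
6: successors {7}; []((~r | q) & (r | p)) there: 7:T. ✓
7: no successors, so [][]((~r | q) & (r | p)) holds vacuously. ✓
8: no successors, so [][]((~r | q) & (r | p)) holds vacuously. ✓
Satisfying worlds: {3, 5, 6, 7, 8}.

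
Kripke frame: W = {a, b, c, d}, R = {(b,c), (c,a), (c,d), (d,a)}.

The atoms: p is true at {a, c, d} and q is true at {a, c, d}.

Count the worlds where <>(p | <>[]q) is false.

1

a: no successors, so <>(p | <>[]q) fails. ✗
b: successors {c}; p | <>[]q there: c:T. ✓
c: successors {a, d}; p | <>[]q there: a:T, d:T. ✓
d: successors {a}; p | <>[]q there: a:T. ✓
Satisfying worlds: {b, c, d}.
So <>(p | <>[]q) fails at the other 1 world.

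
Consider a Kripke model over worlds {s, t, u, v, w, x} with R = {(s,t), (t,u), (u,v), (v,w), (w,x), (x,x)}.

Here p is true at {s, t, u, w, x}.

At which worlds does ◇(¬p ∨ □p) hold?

{s, u, v, w, x}

s: successors {t}; ¬p ∨ □p there: t:T. ✓
t: successors {u}; ¬p ∨ □p there: u:F. ✗
u: successors {v}; ¬p ∨ □p there: v:T. ✓
v: successors {w}; ¬p ∨ □p there: w:T. ✓
w: successors {x}; ¬p ∨ □p there: x:T. ✓
x: successors {x}; ¬p ∨ □p there: x:T. ✓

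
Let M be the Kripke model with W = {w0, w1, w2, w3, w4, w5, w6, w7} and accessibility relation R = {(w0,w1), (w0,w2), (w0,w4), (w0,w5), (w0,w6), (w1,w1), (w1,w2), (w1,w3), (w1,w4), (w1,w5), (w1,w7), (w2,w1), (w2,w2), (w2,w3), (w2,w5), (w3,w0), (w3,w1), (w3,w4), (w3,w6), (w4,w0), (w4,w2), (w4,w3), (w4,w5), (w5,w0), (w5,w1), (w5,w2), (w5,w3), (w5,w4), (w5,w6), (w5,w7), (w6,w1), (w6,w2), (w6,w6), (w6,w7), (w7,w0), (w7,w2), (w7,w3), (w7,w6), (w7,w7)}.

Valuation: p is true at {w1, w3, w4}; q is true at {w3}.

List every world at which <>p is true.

{w0, w1, w2, w3, w4, w5, w6, w7}

w0: successors {w1, w2, w4, w5, w6}; p there: w1:T, w2:F, w4:T, w5:F, w6:F. ✓
w1: successors {w1, w2, w3, w4, w5, w7}; p there: w1:T, w2:F, w3:T, w4:T, w5:F, w7:F. ✓
w2: successors {w1, w2, w3, w5}; p there: w1:T, w2:F, w3:T, w5:F. ✓
w3: successors {w0, w1, w4, w6}; p there: w0:F, w1:T, w4:T, w6:F. ✓
w4: successors {w0, w2, w3, w5}; p there: w0:F, w2:F, w3:T, w5:F. ✓
w5: successors {w0, w1, w2, w3, w4, w6, w7}; p there: w0:F, w1:T, w2:F, w3:T, w4:T, w6:F, w7:F. ✓
w6: successors {w1, w2, w6, w7}; p there: w1:T, w2:F, w6:F, w7:F. ✓
w7: successors {w0, w2, w3, w6, w7}; p there: w0:F, w2:F, w3:T, w6:F, w7:F. ✓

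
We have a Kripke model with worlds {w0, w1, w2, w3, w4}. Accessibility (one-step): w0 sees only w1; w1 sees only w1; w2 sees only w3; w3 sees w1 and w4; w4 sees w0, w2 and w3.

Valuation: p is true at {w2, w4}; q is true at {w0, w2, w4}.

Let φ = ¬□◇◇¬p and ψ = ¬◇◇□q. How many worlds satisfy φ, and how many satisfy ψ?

For ¬□◇◇¬p:
w0: □◇◇¬p is T. ✗
w1: □◇◇¬p is T. ✗
w2: □◇◇¬p is T. ✗
w3: □◇◇¬p is T. ✗
w4: □◇◇¬p is T. ✗
— 0 worlds.
For ¬◇◇□q:
w0: ◇◇□q is F. ✓
w1: ◇◇□q is F. ✓
w2: ◇◇□q is F. ✓
w3: ◇◇□q is F. ✓
w4: ◇◇□q is F. ✓
— 5 worlds.

0 and 5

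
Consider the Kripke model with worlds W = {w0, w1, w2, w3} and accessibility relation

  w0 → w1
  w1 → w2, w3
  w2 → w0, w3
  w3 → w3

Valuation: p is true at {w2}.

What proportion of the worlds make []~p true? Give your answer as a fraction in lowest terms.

3/4

w0: successors {w1}; ~p there: w1:T. ✓
w1: successors {w2, w3}; ~p there: w2:F, w3:T. ✗
w2: successors {w0, w3}; ~p there: w0:T, w3:T. ✓
w3: successors {w3}; ~p there: w3:T. ✓
That's 3 of 4 worlds, so 3/4.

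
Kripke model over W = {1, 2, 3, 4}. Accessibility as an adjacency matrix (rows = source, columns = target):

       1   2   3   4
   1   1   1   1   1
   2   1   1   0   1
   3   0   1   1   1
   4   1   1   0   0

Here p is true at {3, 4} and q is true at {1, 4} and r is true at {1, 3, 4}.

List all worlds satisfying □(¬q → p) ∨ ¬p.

1: □(¬q → p) is F, ¬p is T. ✓
2: □(¬q → p) is F, ¬p is T. ✓
3: □(¬q → p) is F, ¬p is F. ✗
4: □(¬q → p) is F, ¬p is F. ✗

{1, 2}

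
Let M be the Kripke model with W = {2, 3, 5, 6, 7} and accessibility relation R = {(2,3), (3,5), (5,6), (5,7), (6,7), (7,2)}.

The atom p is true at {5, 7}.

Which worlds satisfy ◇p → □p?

{2, 3, 6, 7}

2: ◇p is F, □p is F. ✓
3: ◇p is T, □p is T. ✓
5: ◇p is T, □p is F. ✗
6: ◇p is T, □p is T. ✓
7: ◇p is F, □p is F. ✓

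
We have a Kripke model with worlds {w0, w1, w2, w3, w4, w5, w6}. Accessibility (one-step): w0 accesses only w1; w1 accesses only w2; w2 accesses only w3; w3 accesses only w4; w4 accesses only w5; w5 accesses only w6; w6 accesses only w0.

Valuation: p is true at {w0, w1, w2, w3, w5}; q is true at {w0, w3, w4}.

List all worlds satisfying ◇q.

w0: successors {w1}; q there: w1:F. ✗
w1: successors {w2}; q there: w2:F. ✗
w2: successors {w3}; q there: w3:T. ✓
w3: successors {w4}; q there: w4:T. ✓
w4: successors {w5}; q there: w5:F. ✗
w5: successors {w6}; q there: w6:F. ✗
w6: successors {w0}; q there: w0:T. ✓

{w2, w3, w6}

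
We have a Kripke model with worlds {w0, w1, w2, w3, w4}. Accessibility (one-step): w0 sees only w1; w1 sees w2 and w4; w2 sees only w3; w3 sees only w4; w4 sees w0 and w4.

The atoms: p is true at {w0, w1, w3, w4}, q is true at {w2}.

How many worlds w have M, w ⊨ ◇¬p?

1

w0: successors {w1}; ¬p there: w1:F. ✗
w1: successors {w2, w4}; ¬p there: w2:T, w4:F. ✓
w2: successors {w3}; ¬p there: w3:F. ✗
w3: successors {w4}; ¬p there: w4:F. ✗
w4: successors {w0, w4}; ¬p there: w0:F, w4:F. ✗
Satisfying worlds: {w1}.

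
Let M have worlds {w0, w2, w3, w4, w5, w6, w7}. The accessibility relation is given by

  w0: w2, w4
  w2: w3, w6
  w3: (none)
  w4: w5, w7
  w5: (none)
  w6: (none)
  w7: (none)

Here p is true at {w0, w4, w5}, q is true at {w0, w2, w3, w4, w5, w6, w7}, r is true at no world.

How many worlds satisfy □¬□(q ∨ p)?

w0: successors {w2, w4}; ¬□(q ∨ p) there: w2:F, w4:F. ✗
w2: successors {w3, w6}; ¬□(q ∨ p) there: w3:F, w6:F. ✗
w3: no successors, so □¬□(q ∨ p) holds vacuously. ✓
w4: successors {w5, w7}; ¬□(q ∨ p) there: w5:F, w7:F. ✗
w5: no successors, so □¬□(q ∨ p) holds vacuously. ✓
w6: no successors, so □¬□(q ∨ p) holds vacuously. ✓
w7: no successors, so □¬□(q ∨ p) holds vacuously. ✓
Satisfying worlds: {w3, w5, w6, w7}.

4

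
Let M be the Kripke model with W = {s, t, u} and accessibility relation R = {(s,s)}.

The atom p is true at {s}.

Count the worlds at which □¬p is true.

2

s: successors {s}; ¬p there: s:F. ✗
t: no successors, so □¬p holds vacuously. ✓
u: no successors, so □¬p holds vacuously. ✓
Satisfying worlds: {t, u}.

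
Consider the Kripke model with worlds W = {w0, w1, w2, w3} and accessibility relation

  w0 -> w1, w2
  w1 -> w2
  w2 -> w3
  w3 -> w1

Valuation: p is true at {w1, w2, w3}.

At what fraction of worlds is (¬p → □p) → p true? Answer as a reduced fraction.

3/4

w0: ¬p → □p is T, p is F. ✗
w1: ¬p → □p is T, p is T. ✓
w2: ¬p → □p is T, p is T. ✓
w3: ¬p → □p is T, p is T. ✓
That's 3 of 4 worlds, so 3/4.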